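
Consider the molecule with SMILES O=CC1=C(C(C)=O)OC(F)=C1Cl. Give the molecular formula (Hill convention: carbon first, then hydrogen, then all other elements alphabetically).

C7H4ClFO3

Walk through each heavy atom and fill implicit hydrogens from standard valence (C 4, N 3, O 2, S 2, halogen 1):
  atom 1: O, bond orders sum to 2 (valence 2) → 0 H
  atom 2: C, bond orders sum to 3 (valence 4) → 1 H
  atom 3: C, bond orders sum to 4 (valence 4) → 0 H
  atom 4: C, bond orders sum to 4 (valence 4) → 0 H
  atom 5: C, bond orders sum to 4 (valence 4) → 0 H
  atom 6: C, bond orders sum to 1 (valence 4) → 3 H
  atom 7: O, bond orders sum to 2 (valence 2) → 0 H
  atom 8: O, bond orders sum to 2 (valence 2) → 0 H
  atom 9: C, bond orders sum to 4 (valence 4) → 0 H
  atom 10: F (halogen, monovalent) → 0 H
  atom 11: C, bond orders sum to 4 (valence 4) → 0 H
  atom 12: Cl (halogen, monovalent) → 0 H
Totals → C:7, H:4, Cl:1, F:1, O:3.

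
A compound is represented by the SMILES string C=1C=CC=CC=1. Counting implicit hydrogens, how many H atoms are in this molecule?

Walk through each heavy atom and fill implicit hydrogens from standard valence (C 4, N 3, O 2, S 2, halogen 1):
  atom 1: C, bond orders sum to 3 (valence 4) → 1 H
  atom 2: C, bond orders sum to 3 (valence 4) → 1 H
  atom 3: C, bond orders sum to 3 (valence 4) → 1 H
  atom 4: C, bond orders sum to 3 (valence 4) → 1 H
  atom 5: C, bond orders sum to 3 (valence 4) → 1 H
  atom 6: C, bond orders sum to 3 (valence 4) → 1 H
Total hydrogens: 6.

6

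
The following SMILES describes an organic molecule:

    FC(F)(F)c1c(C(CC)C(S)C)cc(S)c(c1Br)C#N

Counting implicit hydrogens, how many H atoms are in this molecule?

13

Walk through each heavy atom and fill implicit hydrogens from standard valence (C 4, N 3, O 2, S 2, halogen 1); for lowercase aromatic atoms, an aromatic c carries 1 H when it has two neighbours and 0 H with three, and aromatic n carries 0 H:
  atom 1: F (halogen, monovalent) → 0 H
  atom 2: C, bond orders sum to 4 (valence 4) → 0 H
  atom 3: F (halogen, monovalent) → 0 H
  atom 4: F (halogen, monovalent) → 0 H
  atom 5: aromatic c, 3 neighbours → 0 H
  atom 6: aromatic c, 3 neighbours → 0 H
  atom 7: C, bond orders sum to 3 (valence 4) → 1 H
  atom 8: C, bond orders sum to 2 (valence 4) → 2 H
  atom 9: C, bond orders sum to 1 (valence 4) → 3 H
  atom 10: C, bond orders sum to 3 (valence 4) → 1 H
  atom 11: S, bond orders sum to 1 (valence 2) → 1 H
  atom 12: C, bond orders sum to 1 (valence 4) → 3 H
  atom 13: aromatic c, 2 neighbours → 1 H
  atom 14: aromatic c, 3 neighbours → 0 H
  atom 15: S, bond orders sum to 1 (valence 2) → 1 H
  atom 16: aromatic c, 3 neighbours → 0 H
  atom 17: aromatic c, 3 neighbours → 0 H
  atom 18: Br (halogen, monovalent) → 0 H
  atom 19: C, bond orders sum to 4 (valence 4) → 0 H
  atom 20: N, bond orders sum to 3 (valence 3) → 0 H
Total hydrogens: 13.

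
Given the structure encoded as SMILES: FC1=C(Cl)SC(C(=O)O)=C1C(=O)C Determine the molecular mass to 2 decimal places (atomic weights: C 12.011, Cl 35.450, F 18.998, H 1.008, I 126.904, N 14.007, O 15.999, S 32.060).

222.61 g/mol

First, the molecular formula is C7H4ClFO3S (counting implicit H from valence).
  C: 7 × 12.011 = 84.077
  Cl: 1 × 35.450 = 35.450
  F: 1 × 18.998 = 18.998
  H: 4 × 1.008 = 4.032
  O: 3 × 15.999 = 47.997
  S: 1 × 32.060 = 32.060
Sum: 7×12.011 + 1×35.450 + 1×18.998 + 4×1.008 + 3×15.999 + 1×32.060 = 222.614 → 222.61 g/mol.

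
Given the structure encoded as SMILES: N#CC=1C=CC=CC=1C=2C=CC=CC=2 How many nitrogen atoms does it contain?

1

Scan the SMILES for N atoms (remember two-letter symbols like Cl and Br are single atoms).
Nitrogen count: 1.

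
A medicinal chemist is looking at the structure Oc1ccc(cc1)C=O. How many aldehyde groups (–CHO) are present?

The aldehyde motif appears at heavy-atom position 8 in the SMILES.
Other groups present: 1 hydroxyl.
Aldehyde count: 1.

1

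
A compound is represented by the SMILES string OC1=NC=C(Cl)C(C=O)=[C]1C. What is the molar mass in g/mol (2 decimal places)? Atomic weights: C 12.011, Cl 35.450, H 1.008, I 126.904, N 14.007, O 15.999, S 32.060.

First, the molecular formula is C7H6ClNO2 (counting implicit H from valence).
  C: 7 × 12.011 = 84.077
  Cl: 1 × 35.450 = 35.450
  H: 6 × 1.008 = 6.048
  N: 1 × 14.007 = 14.007
  O: 2 × 15.999 = 31.998
Sum: 7×12.011 + 1×35.450 + 6×1.008 + 1×14.007 + 2×15.999 = 171.580 → 171.58 g/mol.

171.58 g/mol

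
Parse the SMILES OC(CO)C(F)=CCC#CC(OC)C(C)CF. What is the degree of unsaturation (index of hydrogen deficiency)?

3

Molecular formula: C12H18F2O3.
DoU = (2C + 2 + N − H − X) / 2, where X is the halogen count and O/S are ignored.
    = (2·12 + 2 + 0 − 18 − 2) / 2 = 6 / 2 = 3.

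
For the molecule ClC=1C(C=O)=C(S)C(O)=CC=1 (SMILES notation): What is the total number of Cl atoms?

1

Scan the SMILES for Cl atoms (remember two-letter symbols like Cl and Br are single atoms).
Chlorine count: 1.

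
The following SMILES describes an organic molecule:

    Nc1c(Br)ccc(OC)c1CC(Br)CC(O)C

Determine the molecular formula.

C12H17Br2NO2

Walk through each heavy atom and fill implicit hydrogens from standard valence (C 4, N 3, O 2, S 2, halogen 1); for lowercase aromatic atoms, an aromatic c carries 1 H when it has two neighbours and 0 H with three, and aromatic n carries 0 H:
  atom 1: N, bond orders sum to 1 (valence 3) → 2 H
  atom 2: aromatic c, 3 neighbours → 0 H
  atom 3: aromatic c, 3 neighbours → 0 H
  atom 4: Br (halogen, monovalent) → 0 H
  atom 5: aromatic c, 2 neighbours → 1 H
  atom 6: aromatic c, 2 neighbours → 1 H
  atom 7: aromatic c, 3 neighbours → 0 H
  atom 8: O, bond orders sum to 2 (valence 2) → 0 H
  atom 9: C, bond orders sum to 1 (valence 4) → 3 H
  atom 10: aromatic c, 3 neighbours → 0 H
  atom 11: C, bond orders sum to 2 (valence 4) → 2 H
  atom 12: C, bond orders sum to 3 (valence 4) → 1 H
  atom 13: Br (halogen, monovalent) → 0 H
  atom 14: C, bond orders sum to 2 (valence 4) → 2 H
  atom 15: C, bond orders sum to 3 (valence 4) → 1 H
  atom 16: O, bond orders sum to 1 (valence 2) → 1 H
  atom 17: C, bond orders sum to 1 (valence 4) → 3 H
Totals → C:12, H:17, Br:2, N:1, O:2.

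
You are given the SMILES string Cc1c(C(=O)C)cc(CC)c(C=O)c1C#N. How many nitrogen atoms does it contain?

1

Scan the SMILES for N atoms (remember two-letter symbols like Cl and Br are single atoms).
Nitrogen count: 1.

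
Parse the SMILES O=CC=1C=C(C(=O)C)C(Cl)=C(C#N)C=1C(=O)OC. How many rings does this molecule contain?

In SMILES, each pair of matching ring-closure digits denotes one ring-closing bond; the number of such bonds equals the number of independent rings.
Ring-closure bonds here: 1.

1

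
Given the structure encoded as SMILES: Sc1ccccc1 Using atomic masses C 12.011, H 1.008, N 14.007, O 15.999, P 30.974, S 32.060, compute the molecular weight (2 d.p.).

First, the molecular formula is C6H6S (counting implicit H from valence).
  C: 6 × 12.011 = 72.066
  H: 6 × 1.008 = 6.048
  S: 1 × 32.060 = 32.060
Sum: 6×12.011 + 6×1.008 + 1×32.060 = 110.174 → 110.17 g/mol.

110.17 g/mol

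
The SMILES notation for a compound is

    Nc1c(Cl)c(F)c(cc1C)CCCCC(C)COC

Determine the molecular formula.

C15H23ClFNO

Walk through each heavy atom and fill implicit hydrogens from standard valence (C 4, N 3, O 2, S 2, halogen 1); for lowercase aromatic atoms, an aromatic c carries 1 H when it has two neighbours and 0 H with three, and aromatic n carries 0 H:
  atom 1: N, bond orders sum to 1 (valence 3) → 2 H
  atom 2: aromatic c, 3 neighbours → 0 H
  atom 3: aromatic c, 3 neighbours → 0 H
  atom 4: Cl (halogen, monovalent) → 0 H
  atom 5: aromatic c, 3 neighbours → 0 H
  atom 6: F (halogen, monovalent) → 0 H
  atom 7: aromatic c, 3 neighbours → 0 H
  atom 8: aromatic c, 2 neighbours → 1 H
  atom 9: aromatic c, 3 neighbours → 0 H
  atom 10: C, bond orders sum to 1 (valence 4) → 3 H
  atom 11: C, bond orders sum to 2 (valence 4) → 2 H
  atom 12: C, bond orders sum to 2 (valence 4) → 2 H
  atom 13: C, bond orders sum to 2 (valence 4) → 2 H
  atom 14: C, bond orders sum to 2 (valence 4) → 2 H
  atom 15: C, bond orders sum to 3 (valence 4) → 1 H
  atom 16: C, bond orders sum to 1 (valence 4) → 3 H
  atom 17: C, bond orders sum to 2 (valence 4) → 2 H
  atom 18: O, bond orders sum to 2 (valence 2) → 0 H
  atom 19: C, bond orders sum to 1 (valence 4) → 3 H
Totals → C:15, H:23, Cl:1, F:1, N:1, O:1.
In Hill order: C15H23ClFNO.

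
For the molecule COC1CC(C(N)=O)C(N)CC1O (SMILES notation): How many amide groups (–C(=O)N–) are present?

The amide motif appears at heavy-atom position 6 in the SMILES.
Other groups present: 1 ether, 1 hydroxyl, 1 primary amine.
Amide count: 1.

1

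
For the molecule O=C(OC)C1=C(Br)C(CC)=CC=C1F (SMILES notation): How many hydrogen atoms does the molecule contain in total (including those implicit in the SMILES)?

Walk through each heavy atom and fill implicit hydrogens from standard valence (C 4, N 3, O 2, S 2, halogen 1):
  atom 1: O, bond orders sum to 2 (valence 2) → 0 H
  atom 2: C, bond orders sum to 4 (valence 4) → 0 H
  atom 3: O, bond orders sum to 2 (valence 2) → 0 H
  atom 4: C, bond orders sum to 1 (valence 4) → 3 H
  atom 5: C, bond orders sum to 4 (valence 4) → 0 H
  atom 6: C, bond orders sum to 4 (valence 4) → 0 H
  atom 7: Br (halogen, monovalent) → 0 H
  atom 8: C, bond orders sum to 4 (valence 4) → 0 H
  atom 9: C, bond orders sum to 2 (valence 4) → 2 H
  atom 10: C, bond orders sum to 1 (valence 4) → 3 H
  atom 11: C, bond orders sum to 3 (valence 4) → 1 H
  atom 12: C, bond orders sum to 3 (valence 4) → 1 H
  atom 13: C, bond orders sum to 4 (valence 4) → 0 H
  atom 14: F (halogen, monovalent) → 0 H
Total hydrogens: 10.

10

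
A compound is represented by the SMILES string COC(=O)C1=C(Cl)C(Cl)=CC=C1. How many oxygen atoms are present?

2

Scan the SMILES for O atoms (remember two-letter symbols like Cl and Br are single atoms).
Oxygen count: 2.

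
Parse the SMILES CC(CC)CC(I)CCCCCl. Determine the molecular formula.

Walk through each heavy atom and fill implicit hydrogens from standard valence (C 4, N 3, O 2, S 2, halogen 1):
  atom 1: C, bond orders sum to 1 (valence 4) → 3 H
  atom 2: C, bond orders sum to 3 (valence 4) → 1 H
  atom 3: C, bond orders sum to 2 (valence 4) → 2 H
  atom 4: C, bond orders sum to 1 (valence 4) → 3 H
  atom 5: C, bond orders sum to 2 (valence 4) → 2 H
  atom 6: C, bond orders sum to 3 (valence 4) → 1 H
  atom 7: I (halogen, monovalent) → 0 H
  atom 8: C, bond orders sum to 2 (valence 4) → 2 H
  atom 9: C, bond orders sum to 2 (valence 4) → 2 H
  atom 10: C, bond orders sum to 2 (valence 4) → 2 H
  atom 11: C, bond orders sum to 2 (valence 4) → 2 H
  atom 12: Cl (halogen, monovalent) → 0 H
Totals → C:10, H:20, Cl:1, I:1.
In Hill order: C10H20ClI.

C10H20ClI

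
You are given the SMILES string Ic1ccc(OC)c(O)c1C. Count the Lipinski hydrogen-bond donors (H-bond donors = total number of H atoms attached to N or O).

1

Donors: find every N or O and count the H atoms it carries.
  atom 6 (O): bond orders sum to 2 → 0 H
  atom 9 (O): bond orders sum to 1 → 1 H
Lipinski HBD = 1.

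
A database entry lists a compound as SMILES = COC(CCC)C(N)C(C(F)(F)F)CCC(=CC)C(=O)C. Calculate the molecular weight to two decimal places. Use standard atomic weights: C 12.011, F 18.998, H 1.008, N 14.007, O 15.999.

309.37 g/mol

First, the molecular formula is C15H26F3NO2 (counting implicit H from valence).
  C: 15 × 12.011 = 180.165
  F: 3 × 18.998 = 56.994
  H: 26 × 1.008 = 26.208
  N: 1 × 14.007 = 14.007
  O: 2 × 15.999 = 31.998
Sum: 15×12.011 + 3×18.998 + 26×1.008 + 1×14.007 + 2×15.999 = 309.372 → 309.37 g/mol.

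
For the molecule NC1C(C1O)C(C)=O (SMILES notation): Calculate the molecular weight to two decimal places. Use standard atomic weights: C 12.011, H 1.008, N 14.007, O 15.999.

115.13 g/mol

First, the molecular formula is C5H9NO2 (counting implicit H from valence).
  C: 5 × 12.011 = 60.055
  H: 9 × 1.008 = 9.072
  N: 1 × 14.007 = 14.007
  O: 2 × 15.999 = 31.998
Sum: 5×12.011 + 9×1.008 + 1×14.007 + 2×15.999 = 115.132 → 115.13 g/mol.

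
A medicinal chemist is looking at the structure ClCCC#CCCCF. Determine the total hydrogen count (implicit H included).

10

Walk through each heavy atom and fill implicit hydrogens from standard valence (C 4, N 3, O 2, S 2, halogen 1):
  atom 1: Cl (halogen, monovalent) → 0 H
  atom 2: C, bond orders sum to 2 (valence 4) → 2 H
  atom 3: C, bond orders sum to 2 (valence 4) → 2 H
  atom 4: C, bond orders sum to 4 (valence 4) → 0 H
  atom 5: C, bond orders sum to 4 (valence 4) → 0 H
  atom 6: C, bond orders sum to 2 (valence 4) → 2 H
  atom 7: C, bond orders sum to 2 (valence 4) → 2 H
  atom 8: C, bond orders sum to 2 (valence 4) → 2 H
  atom 9: F (halogen, monovalent) → 0 H
Total hydrogens: 10.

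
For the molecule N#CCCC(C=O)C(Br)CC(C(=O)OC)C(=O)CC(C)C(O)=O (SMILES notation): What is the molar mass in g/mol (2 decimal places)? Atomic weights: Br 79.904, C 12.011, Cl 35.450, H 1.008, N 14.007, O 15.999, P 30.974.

390.23 g/mol

First, the molecular formula is C15H20BrNO6 (counting implicit H from valence).
  Br: 1 × 79.904 = 79.904
  C: 15 × 12.011 = 180.165
  H: 20 × 1.008 = 20.160
  N: 1 × 14.007 = 14.007
  O: 6 × 15.999 = 95.994
Sum: 1×79.904 + 15×12.011 + 20×1.008 + 1×14.007 + 6×15.999 = 390.230 → 390.23 g/mol.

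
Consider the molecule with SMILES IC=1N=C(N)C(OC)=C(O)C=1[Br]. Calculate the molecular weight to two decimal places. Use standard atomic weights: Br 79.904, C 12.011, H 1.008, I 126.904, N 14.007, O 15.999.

344.93 g/mol

First, the molecular formula is C6H6BrIN2O2 (counting implicit H from valence).
  Br: 1 × 79.904 = 79.904
  C: 6 × 12.011 = 72.066
  H: 6 × 1.008 = 6.048
  I: 1 × 126.904 = 126.904
  N: 2 × 14.007 = 28.014
  O: 2 × 15.999 = 31.998
Sum: 1×79.904 + 6×12.011 + 6×1.008 + 1×126.904 + 2×14.007 + 2×15.999 = 344.934 → 344.93 g/mol.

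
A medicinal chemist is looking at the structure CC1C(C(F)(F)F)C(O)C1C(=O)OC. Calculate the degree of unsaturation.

Degree of unsaturation = (number of rings) + (number of π bonds).
Ring closures in the SMILES: 1.
π bonds: 1 double bond (each 1 DoU) → 1 DoU from unsaturation.
Total DoU = 1 + 1 = 2.

2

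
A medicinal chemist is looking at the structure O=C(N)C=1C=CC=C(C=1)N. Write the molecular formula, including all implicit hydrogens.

Walk through each heavy atom and fill implicit hydrogens from standard valence (C 4, N 3, O 2, S 2, halogen 1):
  atom 1: O, bond orders sum to 2 (valence 2) → 0 H
  atom 2: C, bond orders sum to 4 (valence 4) → 0 H
  atom 3: N, bond orders sum to 1 (valence 3) → 2 H
  atom 4: C, bond orders sum to 4 (valence 4) → 0 H
  atom 5: C, bond orders sum to 3 (valence 4) → 1 H
  atom 6: C, bond orders sum to 3 (valence 4) → 1 H
  atom 7: C, bond orders sum to 3 (valence 4) → 1 H
  atom 8: C, bond orders sum to 4 (valence 4) → 0 H
  atom 9: C, bond orders sum to 3 (valence 4) → 1 H
  atom 10: N, bond orders sum to 1 (valence 3) → 2 H
Totals → C:7, H:8, N:2, O:1.

C7H8N2O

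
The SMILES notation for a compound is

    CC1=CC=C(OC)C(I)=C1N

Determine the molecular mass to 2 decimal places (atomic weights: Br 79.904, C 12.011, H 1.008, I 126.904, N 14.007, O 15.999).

263.08 g/mol

First, the molecular formula is C8H10INO (counting implicit H from valence).
  C: 8 × 12.011 = 96.088
  H: 10 × 1.008 = 10.080
  I: 1 × 126.904 = 126.904
  N: 1 × 14.007 = 14.007
  O: 1 × 15.999 = 15.999
Sum: 8×12.011 + 10×1.008 + 1×126.904 + 1×14.007 + 1×15.999 = 263.078 → 263.08 g/mol.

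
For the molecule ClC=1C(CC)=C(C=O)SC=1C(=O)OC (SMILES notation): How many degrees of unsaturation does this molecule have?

5

Degree of unsaturation = (number of rings) + (number of π bonds).
Ring closures in the SMILES: 1.
π bonds: 4 double bonds (each 1 DoU) → 4 DoU from unsaturation.
Total DoU = 1 + 4 = 5.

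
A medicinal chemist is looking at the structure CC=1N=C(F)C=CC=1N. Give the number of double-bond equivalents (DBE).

4

Degree of unsaturation = (number of rings) + (number of π bonds).
Ring closures in the SMILES: 1.
π bonds: 3 double bonds (each 1 DoU) → 3 DoU from unsaturation.
Total DoU = 1 + 3 = 4.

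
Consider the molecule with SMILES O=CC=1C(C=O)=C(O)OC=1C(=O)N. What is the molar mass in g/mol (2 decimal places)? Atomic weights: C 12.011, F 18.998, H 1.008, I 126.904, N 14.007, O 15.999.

183.12 g/mol

First, the molecular formula is C7H5NO5 (counting implicit H from valence).
  C: 7 × 12.011 = 84.077
  H: 5 × 1.008 = 5.040
  N: 1 × 14.007 = 14.007
  O: 5 × 15.999 = 79.995
Sum: 7×12.011 + 5×1.008 + 1×14.007 + 5×15.999 = 183.119 → 183.12 g/mol.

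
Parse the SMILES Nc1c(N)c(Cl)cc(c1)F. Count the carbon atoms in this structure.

6

Count every carbon token in the SMILES (each C, including those in ring-closure positions and inside branches).
Carbon count: 6.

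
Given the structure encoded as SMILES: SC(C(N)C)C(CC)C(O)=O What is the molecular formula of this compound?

C7H15NO2S

Walk through each heavy atom and fill implicit hydrogens from standard valence (C 4, N 3, O 2, S 2, halogen 1):
  atom 1: S, bond orders sum to 1 (valence 2) → 1 H
  atom 2: C, bond orders sum to 3 (valence 4) → 1 H
  atom 3: C, bond orders sum to 3 (valence 4) → 1 H
  atom 4: N, bond orders sum to 1 (valence 3) → 2 H
  atom 5: C, bond orders sum to 1 (valence 4) → 3 H
  atom 6: C, bond orders sum to 3 (valence 4) → 1 H
  atom 7: C, bond orders sum to 2 (valence 4) → 2 H
  atom 8: C, bond orders sum to 1 (valence 4) → 3 H
  atom 9: C, bond orders sum to 4 (valence 4) → 0 H
  atom 10: O, bond orders sum to 1 (valence 2) → 1 H
  atom 11: O, bond orders sum to 2 (valence 2) → 0 H
Totals → C:7, H:15, N:1, O:2, S:1.
In Hill order: C7H15NO2S.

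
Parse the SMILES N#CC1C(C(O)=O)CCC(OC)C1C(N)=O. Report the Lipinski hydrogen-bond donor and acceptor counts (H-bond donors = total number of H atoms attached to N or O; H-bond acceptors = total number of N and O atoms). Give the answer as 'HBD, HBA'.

3, 6

Donors: find every N or O and count the H atoms it carries.
  atom 1 (N): bond orders sum to 3 → 0 H
  atom 6 (O): bond orders sum to 1 → 1 H
  atom 7 (O): bond orders sum to 2 → 0 H
  atom 11 (O): bond orders sum to 2 → 0 H
  atom 15 (N): bond orders sum to 1 → 2 H
  atom 16 (O): bond orders sum to 2 → 0 H
Lipinski HBD = 3.
Acceptors: N atoms = 2, O atoms = 4 → HBA = 6.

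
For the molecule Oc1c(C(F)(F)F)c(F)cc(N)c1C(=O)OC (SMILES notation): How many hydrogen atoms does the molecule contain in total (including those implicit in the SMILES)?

7

Walk through each heavy atom and fill implicit hydrogens from standard valence (C 4, N 3, O 2, S 2, halogen 1); for lowercase aromatic atoms, an aromatic c carries 1 H when it has two neighbours and 0 H with three, and aromatic n carries 0 H:
  atom 1: O, bond orders sum to 1 (valence 2) → 1 H
  atom 2: aromatic c, 3 neighbours → 0 H
  atom 3: aromatic c, 3 neighbours → 0 H
  atom 4: C, bond orders sum to 4 (valence 4) → 0 H
  atom 5: F (halogen, monovalent) → 0 H
  atom 6: F (halogen, monovalent) → 0 H
  atom 7: F (halogen, monovalent) → 0 H
  atom 8: aromatic c, 3 neighbours → 0 H
  atom 9: F (halogen, monovalent) → 0 H
  atom 10: aromatic c, 2 neighbours → 1 H
  atom 11: aromatic c, 3 neighbours → 0 H
  atom 12: N, bond orders sum to 1 (valence 3) → 2 H
  atom 13: aromatic c, 3 neighbours → 0 H
  atom 14: C, bond orders sum to 4 (valence 4) → 0 H
  atom 15: O, bond orders sum to 2 (valence 2) → 0 H
  atom 16: O, bond orders sum to 2 (valence 2) → 0 H
  atom 17: C, bond orders sum to 1 (valence 4) → 3 H
Total hydrogens: 7.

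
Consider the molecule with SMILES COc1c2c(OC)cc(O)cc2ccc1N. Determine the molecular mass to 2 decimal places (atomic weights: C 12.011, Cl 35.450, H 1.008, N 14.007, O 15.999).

219.24 g/mol

First, the molecular formula is C12H13NO3 (counting implicit H from valence).
  C: 12 × 12.011 = 144.132
  H: 13 × 1.008 = 13.104
  N: 1 × 14.007 = 14.007
  O: 3 × 15.999 = 47.997
Sum: 12×12.011 + 13×1.008 + 1×14.007 + 3×15.999 = 219.240 → 219.24 g/mol.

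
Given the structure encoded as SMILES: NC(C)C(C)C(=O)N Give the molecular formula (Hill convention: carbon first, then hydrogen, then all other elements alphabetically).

C5H12N2O

Walk through each heavy atom and fill implicit hydrogens from standard valence (C 4, N 3, O 2, S 2, halogen 1):
  atom 1: N, bond orders sum to 1 (valence 3) → 2 H
  atom 2: C, bond orders sum to 3 (valence 4) → 1 H
  atom 3: C, bond orders sum to 1 (valence 4) → 3 H
  atom 4: C, bond orders sum to 3 (valence 4) → 1 H
  atom 5: C, bond orders sum to 1 (valence 4) → 3 H
  atom 6: C, bond orders sum to 4 (valence 4) → 0 H
  atom 7: O, bond orders sum to 2 (valence 2) → 0 H
  atom 8: N, bond orders sum to 1 (valence 3) → 2 H
Totals → C:5, H:12, N:2, O:1.
In Hill order: C5H12N2O.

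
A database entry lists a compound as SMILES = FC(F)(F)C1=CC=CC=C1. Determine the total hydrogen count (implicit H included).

Walk through each heavy atom and fill implicit hydrogens from standard valence (C 4, N 3, O 2, S 2, halogen 1):
  atom 1: F (halogen, monovalent) → 0 H
  atom 2: C, bond orders sum to 4 (valence 4) → 0 H
  atom 3: F (halogen, monovalent) → 0 H
  atom 4: F (halogen, monovalent) → 0 H
  atom 5: C, bond orders sum to 4 (valence 4) → 0 H
  atom 6: C, bond orders sum to 3 (valence 4) → 1 H
  atom 7: C, bond orders sum to 3 (valence 4) → 1 H
  atom 8: C, bond orders sum to 3 (valence 4) → 1 H
  atom 9: C, bond orders sum to 3 (valence 4) → 1 H
  atom 10: C, bond orders sum to 3 (valence 4) → 1 H
Total hydrogens: 5.

5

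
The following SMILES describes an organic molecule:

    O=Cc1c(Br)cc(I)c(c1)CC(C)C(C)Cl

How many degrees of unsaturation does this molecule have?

Molecular formula: C12H13BrClIO.
DoU = (2C + 2 + N − H − X) / 2, where X is the halogen count and O/S are ignored.
    = (2·12 + 2 + 0 − 13 − 3) / 2 = 10 / 2 = 5.

5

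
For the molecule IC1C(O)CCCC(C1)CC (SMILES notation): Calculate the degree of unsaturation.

1

Degree of unsaturation = (number of rings) + (number of π bonds).
Ring closures in the SMILES: 1.
π bonds: none → 0 DoU from unsaturation.
Total DoU = 1 + 0 = 1.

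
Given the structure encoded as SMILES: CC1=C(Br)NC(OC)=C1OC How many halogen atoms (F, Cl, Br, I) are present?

1

Halogen atoms appear at heavy-atom position 4 (1×Br).
Other groups present: 2 ether.
Halogen count: 1.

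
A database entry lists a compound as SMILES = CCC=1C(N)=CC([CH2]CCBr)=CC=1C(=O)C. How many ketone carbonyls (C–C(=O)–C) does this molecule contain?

1

The ketone motif appears at heavy-atom position 14 in the SMILES.
Other groups present: 1 primary amine.
Ketone count: 1.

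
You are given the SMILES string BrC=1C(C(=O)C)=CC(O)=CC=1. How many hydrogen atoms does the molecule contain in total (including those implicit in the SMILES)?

7

Walk through each heavy atom and fill implicit hydrogens from standard valence (C 4, N 3, O 2, S 2, halogen 1):
  atom 1: Br (halogen, monovalent) → 0 H
  atom 2: C, bond orders sum to 4 (valence 4) → 0 H
  atom 3: C, bond orders sum to 4 (valence 4) → 0 H
  atom 4: C, bond orders sum to 4 (valence 4) → 0 H
  atom 5: O, bond orders sum to 2 (valence 2) → 0 H
  atom 6: C, bond orders sum to 1 (valence 4) → 3 H
  atom 7: C, bond orders sum to 3 (valence 4) → 1 H
  atom 8: C, bond orders sum to 4 (valence 4) → 0 H
  atom 9: O, bond orders sum to 1 (valence 2) → 1 H
  atom 10: C, bond orders sum to 3 (valence 4) → 1 H
  atom 11: C, bond orders sum to 3 (valence 4) → 1 H
Total hydrogens: 7.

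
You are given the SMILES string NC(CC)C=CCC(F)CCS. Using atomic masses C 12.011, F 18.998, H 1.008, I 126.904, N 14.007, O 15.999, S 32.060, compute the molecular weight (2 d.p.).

191.31 g/mol

First, the molecular formula is C9H18FNS (counting implicit H from valence).
  C: 9 × 12.011 = 108.099
  F: 1 × 18.998 = 18.998
  H: 18 × 1.008 = 18.144
  N: 1 × 14.007 = 14.007
  S: 1 × 32.060 = 32.060
Sum: 9×12.011 + 1×18.998 + 18×1.008 + 1×14.007 + 1×32.060 = 191.308 → 191.31 g/mol.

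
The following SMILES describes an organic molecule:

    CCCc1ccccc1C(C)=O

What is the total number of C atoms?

Count every carbon token in the SMILES (each C, including those in ring-closure positions and inside branches).
Carbon count: 11.

11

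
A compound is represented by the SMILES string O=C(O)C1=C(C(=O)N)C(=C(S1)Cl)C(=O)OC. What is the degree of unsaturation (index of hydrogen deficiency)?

6

Degree of unsaturation = (number of rings) + (number of π bonds).
Ring closures in the SMILES: 1.
π bonds: 5 double bonds (each 1 DoU) → 5 DoU from unsaturation.
Total DoU = 1 + 5 = 6.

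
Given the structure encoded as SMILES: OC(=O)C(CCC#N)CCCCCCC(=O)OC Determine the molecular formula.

C13H21NO4

Walk through each heavy atom and fill implicit hydrogens from standard valence (C 4, N 3, O 2, S 2, halogen 1):
  atom 1: O, bond orders sum to 1 (valence 2) → 1 H
  atom 2: C, bond orders sum to 4 (valence 4) → 0 H
  atom 3: O, bond orders sum to 2 (valence 2) → 0 H
  atom 4: C, bond orders sum to 3 (valence 4) → 1 H
  atom 5: C, bond orders sum to 2 (valence 4) → 2 H
  atom 6: C, bond orders sum to 2 (valence 4) → 2 H
  atom 7: C, bond orders sum to 4 (valence 4) → 0 H
  atom 8: N, bond orders sum to 3 (valence 3) → 0 H
  atom 9: C, bond orders sum to 2 (valence 4) → 2 H
  atom 10: C, bond orders sum to 2 (valence 4) → 2 H
  atom 11: C, bond orders sum to 2 (valence 4) → 2 H
  atom 12: C, bond orders sum to 2 (valence 4) → 2 H
  atom 13: C, bond orders sum to 2 (valence 4) → 2 H
  atom 14: C, bond orders sum to 2 (valence 4) → 2 H
  atom 15: C, bond orders sum to 4 (valence 4) → 0 H
  atom 16: O, bond orders sum to 2 (valence 2) → 0 H
  atom 17: O, bond orders sum to 2 (valence 2) → 0 H
  atom 18: C, bond orders sum to 1 (valence 4) → 3 H
Totals → C:13, H:21, N:1, O:4.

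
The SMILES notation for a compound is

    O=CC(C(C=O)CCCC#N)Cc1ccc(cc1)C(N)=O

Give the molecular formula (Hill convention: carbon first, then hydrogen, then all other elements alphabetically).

Walk through each heavy atom and fill implicit hydrogens from standard valence (C 4, N 3, O 2, S 2, halogen 1); for lowercase aromatic atoms, an aromatic c carries 1 H when it has two neighbours and 0 H with three, and aromatic n carries 0 H:
  atom 1: O, bond orders sum to 2 (valence 2) → 0 H
  atom 2: C, bond orders sum to 3 (valence 4) → 1 H
  atom 3: C, bond orders sum to 3 (valence 4) → 1 H
  atom 4: C, bond orders sum to 3 (valence 4) → 1 H
  atom 5: C, bond orders sum to 3 (valence 4) → 1 H
  atom 6: O, bond orders sum to 2 (valence 2) → 0 H
  atom 7: C, bond orders sum to 2 (valence 4) → 2 H
  atom 8: C, bond orders sum to 2 (valence 4) → 2 H
  atom 9: C, bond orders sum to 2 (valence 4) → 2 H
  atom 10: C, bond orders sum to 4 (valence 4) → 0 H
  atom 11: N, bond orders sum to 3 (valence 3) → 0 H
  atom 12: C, bond orders sum to 2 (valence 4) → 2 H
  atom 13: aromatic c, 3 neighbours → 0 H
  atom 14: aromatic c, 2 neighbours → 1 H
  atom 15: aromatic c, 2 neighbours → 1 H
  atom 16: aromatic c, 3 neighbours → 0 H
  atom 17: aromatic c, 2 neighbours → 1 H
  atom 18: aromatic c, 2 neighbours → 1 H
  atom 19: C, bond orders sum to 4 (valence 4) → 0 H
  atom 20: N, bond orders sum to 1 (valence 3) → 2 H
  atom 21: O, bond orders sum to 2 (valence 2) → 0 H
Totals → C:16, H:18, N:2, O:3.

C16H18N2O3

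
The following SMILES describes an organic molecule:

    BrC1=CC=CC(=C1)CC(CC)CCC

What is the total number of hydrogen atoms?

Walk through each heavy atom and fill implicit hydrogens from standard valence (C 4, N 3, O 2, S 2, halogen 1):
  atom 1: Br (halogen, monovalent) → 0 H
  atom 2: C, bond orders sum to 4 (valence 4) → 0 H
  atom 3: C, bond orders sum to 3 (valence 4) → 1 H
  atom 4: C, bond orders sum to 3 (valence 4) → 1 H
  atom 5: C, bond orders sum to 3 (valence 4) → 1 H
  atom 6: C, bond orders sum to 4 (valence 4) → 0 H
  atom 7: C, bond orders sum to 3 (valence 4) → 1 H
  atom 8: C, bond orders sum to 2 (valence 4) → 2 H
  atom 9: C, bond orders sum to 3 (valence 4) → 1 H
  atom 10: C, bond orders sum to 2 (valence 4) → 2 H
  atom 11: C, bond orders sum to 1 (valence 4) → 3 H
  atom 12: C, bond orders sum to 2 (valence 4) → 2 H
  atom 13: C, bond orders sum to 2 (valence 4) → 2 H
  atom 14: C, bond orders sum to 1 (valence 4) → 3 H
Total hydrogens: 19.

19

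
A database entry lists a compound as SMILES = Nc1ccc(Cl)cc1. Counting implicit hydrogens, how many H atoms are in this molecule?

6

Walk through each heavy atom and fill implicit hydrogens from standard valence (C 4, N 3, O 2, S 2, halogen 1); for lowercase aromatic atoms, an aromatic c carries 1 H when it has two neighbours and 0 H with three, and aromatic n carries 0 H:
  atom 1: N, bond orders sum to 1 (valence 3) → 2 H
  atom 2: aromatic c, 3 neighbours → 0 H
  atom 3: aromatic c, 2 neighbours → 1 H
  atom 4: aromatic c, 2 neighbours → 1 H
  atom 5: aromatic c, 3 neighbours → 0 H
  atom 6: Cl (halogen, monovalent) → 0 H
  atom 7: aromatic c, 2 neighbours → 1 H
  atom 8: aromatic c, 2 neighbours → 1 H
Total hydrogens: 6.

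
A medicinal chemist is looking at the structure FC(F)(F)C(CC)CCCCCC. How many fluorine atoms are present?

3

Scan the SMILES for F atoms (remember two-letter symbols like Cl and Br are single atoms).
Fluorine count: 3.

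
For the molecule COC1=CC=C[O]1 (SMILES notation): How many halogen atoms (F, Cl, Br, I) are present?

0

Scan the SMILES for the halogen motif — none present.
Groups that are present: 1 ether.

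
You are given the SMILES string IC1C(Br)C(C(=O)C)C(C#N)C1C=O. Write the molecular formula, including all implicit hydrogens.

C9H9BrINO2

Walk through each heavy atom and fill implicit hydrogens from standard valence (C 4, N 3, O 2, S 2, halogen 1):
  atom 1: I (halogen, monovalent) → 0 H
  atom 2: C, bond orders sum to 3 (valence 4) → 1 H
  atom 3: C, bond orders sum to 3 (valence 4) → 1 H
  atom 4: Br (halogen, monovalent) → 0 H
  atom 5: C, bond orders sum to 3 (valence 4) → 1 H
  atom 6: C, bond orders sum to 4 (valence 4) → 0 H
  atom 7: O, bond orders sum to 2 (valence 2) → 0 H
  atom 8: C, bond orders sum to 1 (valence 4) → 3 H
  atom 9: C, bond orders sum to 3 (valence 4) → 1 H
  atom 10: C, bond orders sum to 4 (valence 4) → 0 H
  atom 11: N, bond orders sum to 3 (valence 3) → 0 H
  atom 12: C, bond orders sum to 3 (valence 4) → 1 H
  atom 13: C, bond orders sum to 3 (valence 4) → 1 H
  atom 14: O, bond orders sum to 2 (valence 2) → 0 H
Totals → C:9, H:9, Br:1, I:1, N:1, O:2.
In Hill order: C9H9BrINO2.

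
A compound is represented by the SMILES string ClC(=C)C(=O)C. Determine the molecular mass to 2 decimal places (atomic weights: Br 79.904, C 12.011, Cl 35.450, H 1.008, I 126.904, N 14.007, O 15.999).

First, the molecular formula is C4H5ClO (counting implicit H from valence).
  C: 4 × 12.011 = 48.044
  Cl: 1 × 35.450 = 35.450
  H: 5 × 1.008 = 5.040
  O: 1 × 15.999 = 15.999
Sum: 4×12.011 + 1×35.450 + 5×1.008 + 1×15.999 = 104.533 → 104.53 g/mol.

104.53 g/mol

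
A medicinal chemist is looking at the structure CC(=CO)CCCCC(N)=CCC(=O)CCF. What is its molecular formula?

C13H22FNO2

Walk through each heavy atom and fill implicit hydrogens from standard valence (C 4, N 3, O 2, S 2, halogen 1):
  atom 1: C, bond orders sum to 1 (valence 4) → 3 H
  atom 2: C, bond orders sum to 4 (valence 4) → 0 H
  atom 3: C, bond orders sum to 3 (valence 4) → 1 H
  atom 4: O, bond orders sum to 1 (valence 2) → 1 H
  atom 5: C, bond orders sum to 2 (valence 4) → 2 H
  atom 6: C, bond orders sum to 2 (valence 4) → 2 H
  atom 7: C, bond orders sum to 2 (valence 4) → 2 H
  atom 8: C, bond orders sum to 2 (valence 4) → 2 H
  atom 9: C, bond orders sum to 4 (valence 4) → 0 H
  atom 10: N, bond orders sum to 1 (valence 3) → 2 H
  atom 11: C, bond orders sum to 3 (valence 4) → 1 H
  atom 12: C, bond orders sum to 2 (valence 4) → 2 H
  atom 13: C, bond orders sum to 4 (valence 4) → 0 H
  atom 14: O, bond orders sum to 2 (valence 2) → 0 H
  atom 15: C, bond orders sum to 2 (valence 4) → 2 H
  atom 16: C, bond orders sum to 2 (valence 4) → 2 H
  atom 17: F (halogen, monovalent) → 0 H
Totals → C:13, H:22, F:1, N:1, O:2.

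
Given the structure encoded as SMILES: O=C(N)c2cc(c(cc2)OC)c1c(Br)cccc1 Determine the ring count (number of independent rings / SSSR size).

2

In SMILES, each pair of matching ring-closure digits denotes one ring-closing bond; the number of such bonds equals the number of independent rings.
Ring-closure bonds here: 2.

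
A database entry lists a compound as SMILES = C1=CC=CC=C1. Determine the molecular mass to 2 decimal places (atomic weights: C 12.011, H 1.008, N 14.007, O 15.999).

78.11 g/mol

First, the molecular formula is C6H6 (counting implicit H from valence).
  C: 6 × 12.011 = 72.066
  H: 6 × 1.008 = 6.048
Sum: 6×12.011 + 6×1.008 = 78.114 → 78.11 g/mol.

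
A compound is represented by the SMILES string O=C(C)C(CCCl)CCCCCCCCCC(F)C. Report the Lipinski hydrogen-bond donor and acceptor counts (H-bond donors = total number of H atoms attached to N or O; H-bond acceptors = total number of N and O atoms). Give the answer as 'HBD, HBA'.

0, 1

Donors: find every N or O and count the H atoms it carries.
  atom 1 (O): bond orders sum to 2 → 0 H
Lipinski HBD = 0.
Acceptors: N atoms = 0, O atoms = 1 → HBA = 1.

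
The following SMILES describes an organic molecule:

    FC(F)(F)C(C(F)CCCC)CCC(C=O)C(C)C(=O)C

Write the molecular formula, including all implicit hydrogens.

C15H24F4O2

Walk through each heavy atom and fill implicit hydrogens from standard valence (C 4, N 3, O 2, S 2, halogen 1):
  atom 1: F (halogen, monovalent) → 0 H
  atom 2: C, bond orders sum to 4 (valence 4) → 0 H
  atom 3: F (halogen, monovalent) → 0 H
  atom 4: F (halogen, monovalent) → 0 H
  atom 5: C, bond orders sum to 3 (valence 4) → 1 H
  atom 6: C, bond orders sum to 3 (valence 4) → 1 H
  atom 7: F (halogen, monovalent) → 0 H
  atom 8: C, bond orders sum to 2 (valence 4) → 2 H
  atom 9: C, bond orders sum to 2 (valence 4) → 2 H
  atom 10: C, bond orders sum to 2 (valence 4) → 2 H
  atom 11: C, bond orders sum to 1 (valence 4) → 3 H
  atom 12: C, bond orders sum to 2 (valence 4) → 2 H
  atom 13: C, bond orders sum to 2 (valence 4) → 2 H
  atom 14: C, bond orders sum to 3 (valence 4) → 1 H
  atom 15: C, bond orders sum to 3 (valence 4) → 1 H
  atom 16: O, bond orders sum to 2 (valence 2) → 0 H
  atom 17: C, bond orders sum to 3 (valence 4) → 1 H
  atom 18: C, bond orders sum to 1 (valence 4) → 3 H
  atom 19: C, bond orders sum to 4 (valence 4) → 0 H
  atom 20: O, bond orders sum to 2 (valence 2) → 0 H
  atom 21: C, bond orders sum to 1 (valence 4) → 3 H
Totals → C:15, H:24, F:4, O:2.
In Hill order: C15H24F4O2.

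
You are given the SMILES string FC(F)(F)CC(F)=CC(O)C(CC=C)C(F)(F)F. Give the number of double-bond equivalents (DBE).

Degree of unsaturation = (number of rings) + (number of π bonds).
Ring closures in the SMILES: 0.
π bonds: 2 double bonds (each 1 DoU) → 2 DoU from unsaturation.
Total DoU = 0 + 2 = 2.

2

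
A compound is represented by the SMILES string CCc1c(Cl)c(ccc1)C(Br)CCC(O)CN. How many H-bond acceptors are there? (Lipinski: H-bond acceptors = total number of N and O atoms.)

2

N atoms: 1; O atoms: 1.
Lipinski HBA = 1 + 1 = 2.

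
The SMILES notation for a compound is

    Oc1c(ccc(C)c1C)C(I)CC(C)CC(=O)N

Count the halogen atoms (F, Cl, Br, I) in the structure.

1

Halogen atoms appear at heavy-atom position 11 (1×I).
Other groups present: 1 amide, 1 hydroxyl.
Halogen count: 1.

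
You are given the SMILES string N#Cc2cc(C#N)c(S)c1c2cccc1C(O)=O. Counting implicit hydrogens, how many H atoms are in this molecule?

6

Walk through each heavy atom and fill implicit hydrogens from standard valence (C 4, N 3, O 2, S 2, halogen 1); for lowercase aromatic atoms, an aromatic c carries 1 H when it has two neighbours and 0 H with three, and aromatic n carries 0 H:
  atom 1: N, bond orders sum to 3 (valence 3) → 0 H
  atom 2: C, bond orders sum to 4 (valence 4) → 0 H
  atom 3: aromatic c, 3 neighbours → 0 H
  atom 4: aromatic c, 2 neighbours → 1 H
  atom 5: aromatic c, 3 neighbours → 0 H
  atom 6: C, bond orders sum to 4 (valence 4) → 0 H
  atom 7: N, bond orders sum to 3 (valence 3) → 0 H
  atom 8: aromatic c, 3 neighbours → 0 H
  atom 9: S, bond orders sum to 1 (valence 2) → 1 H
  atom 10: aromatic c, 3 neighbours → 0 H
  atom 11: aromatic c, 3 neighbours → 0 H
  atom 12: aromatic c, 2 neighbours → 1 H
  atom 13: aromatic c, 2 neighbours → 1 H
  atom 14: aromatic c, 2 neighbours → 1 H
  atom 15: aromatic c, 3 neighbours → 0 H
  atom 16: C, bond orders sum to 4 (valence 4) → 0 H
  atom 17: O, bond orders sum to 1 (valence 2) → 1 H
  atom 18: O, bond orders sum to 2 (valence 2) → 0 H
Total hydrogens: 6.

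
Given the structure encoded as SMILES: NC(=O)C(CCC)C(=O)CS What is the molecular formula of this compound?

Walk through each heavy atom and fill implicit hydrogens from standard valence (C 4, N 3, O 2, S 2, halogen 1):
  atom 1: N, bond orders sum to 1 (valence 3) → 2 H
  atom 2: C, bond orders sum to 4 (valence 4) → 0 H
  atom 3: O, bond orders sum to 2 (valence 2) → 0 H
  atom 4: C, bond orders sum to 3 (valence 4) → 1 H
  atom 5: C, bond orders sum to 2 (valence 4) → 2 H
  atom 6: C, bond orders sum to 2 (valence 4) → 2 H
  atom 7: C, bond orders sum to 1 (valence 4) → 3 H
  atom 8: C, bond orders sum to 4 (valence 4) → 0 H
  atom 9: O, bond orders sum to 2 (valence 2) → 0 H
  atom 10: C, bond orders sum to 2 (valence 4) → 2 H
  atom 11: S, bond orders sum to 1 (valence 2) → 1 H
Totals → C:7, H:13, N:1, O:2, S:1.
In Hill order: C7H13NO2S.

C7H13NO2S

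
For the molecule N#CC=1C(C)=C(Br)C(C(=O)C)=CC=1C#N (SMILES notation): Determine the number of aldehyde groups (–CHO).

0

Scan the SMILES for the aldehyde motif — none present.
Groups that are present: 1 ketone, 2 nitrile.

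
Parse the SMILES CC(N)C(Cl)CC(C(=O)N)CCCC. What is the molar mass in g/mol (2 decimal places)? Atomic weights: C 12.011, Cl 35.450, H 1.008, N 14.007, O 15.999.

First, the molecular formula is C10H21ClN2O (counting implicit H from valence).
  C: 10 × 12.011 = 120.110
  Cl: 1 × 35.450 = 35.450
  H: 21 × 1.008 = 21.168
  N: 2 × 14.007 = 28.014
  O: 1 × 15.999 = 15.999
Sum: 10×12.011 + 1×35.450 + 21×1.008 + 2×14.007 + 1×15.999 = 220.741 → 220.74 g/mol.

220.74 g/mol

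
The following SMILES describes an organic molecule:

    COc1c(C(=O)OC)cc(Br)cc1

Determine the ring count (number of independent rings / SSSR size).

In SMILES, each pair of matching ring-closure digits denotes one ring-closing bond; the number of such bonds equals the number of independent rings.
Ring-closure bonds here: 1.

1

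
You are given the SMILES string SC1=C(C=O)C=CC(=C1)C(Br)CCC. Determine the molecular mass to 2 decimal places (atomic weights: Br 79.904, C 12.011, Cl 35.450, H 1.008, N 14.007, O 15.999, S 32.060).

First, the molecular formula is C11H13BrOS (counting implicit H from valence).
  Br: 1 × 79.904 = 79.904
  C: 11 × 12.011 = 132.121
  H: 13 × 1.008 = 13.104
  O: 1 × 15.999 = 15.999
  S: 1 × 32.060 = 32.060
Sum: 1×79.904 + 11×12.011 + 13×1.008 + 1×15.999 + 1×32.060 = 273.188 → 273.19 g/mol.

273.19 g/mol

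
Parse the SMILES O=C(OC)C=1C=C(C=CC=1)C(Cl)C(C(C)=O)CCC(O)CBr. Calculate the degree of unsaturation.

6

Molecular formula: C16H20BrClO4.
DoU = (2C + 2 + N − H − X) / 2, where X is the halogen count and O/S are ignored.
    = (2·16 + 2 + 0 − 20 − 2) / 2 = 12 / 2 = 6.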